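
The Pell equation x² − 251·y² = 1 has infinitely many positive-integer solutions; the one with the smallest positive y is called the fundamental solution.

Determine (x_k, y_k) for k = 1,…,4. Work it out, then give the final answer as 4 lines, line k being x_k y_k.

√251 = [15; 1,5,2,1,2,…,5,1,30, …], period ℓ=14 (even) → k=13
k=0  a_k=15  p_k/q_k = 15/1
k=1  a_k=1  p_k/q_k = 16/1
k=2  a_k=5  p_k/q_k = 95/6
k=3  a_k=2  p_k/q_k = 206/13
k=4  a_k=1  p_k/q_k = 301/19
k=5  a_k=2  p_k/q_k = 808/51
k=6  a_k=2  p_k/q_k = 1917/121
k=7  a_k=15  p_k/q_k = 29563/1866
k=8  a_k=2  p_k/q_k = 61043/3853
k=9  a_k=2  p_k/q_k = 151649/9572
k=10  a_k=1  p_k/q_k = 212692/13425
…
k=12  a_k=5  p_k/q_k = 3097857/195535
k=13  a_k=1  p_k/q_k = 3674890/231957
(x₁, y₁) = (3674890, 231957);  3674890² − 251·231957² = 1 ✓
(3674890+231957√251)^2 = 27009633024199 + 1704832919460√251
(3674890+231957√251)^3 = 198514860608593651330 + 12530146894788486843√251
(3674890+231957√251)^4 = 1459040552203802437039183201 + 92093823044376819996025080√251

3674890 231957
27009633024199 1704832919460
198514860608593651330 12530146894788486843
1459040552203802437039183201 92093823044376819996025080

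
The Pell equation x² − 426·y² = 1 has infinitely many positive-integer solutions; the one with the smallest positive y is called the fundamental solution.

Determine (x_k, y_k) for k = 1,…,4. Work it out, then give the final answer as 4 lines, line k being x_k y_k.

88751 4300
15753480001 763258600
2796274207048751 135479928012900
496344264283813920001 24047958181382517200

√426 → a₀=20, period (1,1,1,3,2,6,2,3,1,1,1,40); ℓ=12 even so k=11
i=0: a=20 ⇒ p=20, q=1
i=1: a=1 ⇒ p=21, q=1
i=2: a=1 ⇒ p=41, q=2
i=3: a=1 ⇒ p=62, q=3
…
i=5: a=2 ⇒ p=516, q=25
…
i=7: a=2 ⇒ p=7162, q=347
i=8: a=3 ⇒ p=24809, q=1202
…
i=10: a=1 ⇒ p=56780, q=2751
i=11: a=1 ⇒ p=88751, q=4300
fundamental: x₁=88751, y₁=4300  (since 7876740001 − 426·18490000 = 1)
n=2: (88751,4300)∘(88751,4300) = (88751·88751+426·4300·4300, 88751·4300+4300·88751) = (15753480001,763258600)
n=3: (15753480001,763258600)∘(88751,4300) = (88751·15753480001+426·4300·763258600, 88751·763258600+4300·15753480001) = (2796274207048751,135479928012900)
n=4: (2796274207048751,135479928012900)∘(88751,4300) = (88751·2796274207048751+426·4300·135479928012900, 88751·135479928012900+4300·2796274207048751) = (496344264283813920001,24047958181382517200)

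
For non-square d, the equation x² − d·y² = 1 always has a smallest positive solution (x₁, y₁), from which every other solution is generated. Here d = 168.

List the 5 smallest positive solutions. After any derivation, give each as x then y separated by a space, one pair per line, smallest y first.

√168 = [12; 1,24, …], period ℓ=2 (even) → k=1
a_0=12:  p_0=12·1+0=12,  q_0=12·0+1=1
a_1=1:  p_1=1·12+1=13,  q_1=1·1+0=1
(x₁, y₁) = (13, 1);  13² − 168·1² = 1 ✓
(13+1√168)^2 = 337 + 26√168
(13+1√168)^3 = 8749 + 675√168
(13+1√168)^4 = 227137 + 17524√168
(13+1√168)^5 = 5896813 + 454949√168

13 1
337 26
8749 675
227137 17524
5896813 454949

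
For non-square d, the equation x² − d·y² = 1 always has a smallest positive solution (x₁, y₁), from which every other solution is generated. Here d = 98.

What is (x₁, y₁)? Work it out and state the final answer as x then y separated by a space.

99 10

√98 = [9; 1,8,1,18, …], period ℓ=4 (even) → k=3
k=0  a_k=9  p_k/q_k = 9/1
k=1  a_k=1  p_k/q_k = 10/1
k=2  a_k=8  p_k/q_k = 89/9
k=3  a_k=1  p_k/q_k = 99/10
→ (99, 10).  Check: 99²=9801, 98·10²=9800, difference 1.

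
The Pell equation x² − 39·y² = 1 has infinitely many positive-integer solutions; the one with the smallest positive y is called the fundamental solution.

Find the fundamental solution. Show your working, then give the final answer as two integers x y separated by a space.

√39 → a₀=6, period (4,12); ℓ=2 even so k=1
step 0: (6, 1)  from 6·(1,0) + (0,1)
step 1: (25, 4)  from 4·(6,1) + (1,0)
(x₁, y₁) = (25, 4);  25² − 39·4² = 1 ✓

25 4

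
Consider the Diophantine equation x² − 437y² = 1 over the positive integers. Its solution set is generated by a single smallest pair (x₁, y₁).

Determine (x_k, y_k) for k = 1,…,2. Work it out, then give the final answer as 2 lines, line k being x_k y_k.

4599 220
42301601 2023560

[20; 1,9,2,9,1,40] for √437; ℓ=6 ⇒ convergent index 5
i=0: a=20 ⇒ p=20, q=1
i=1: a=1 ⇒ p=21, q=1
…
i=3: a=2 ⇒ p=439, q=21
i=4: a=9 ⇒ p=4160, q=199
i=5: a=1 ⇒ p=4599, q=220
→ (4599, 220).  Check: 4599²=21150801, 437·220²=21150800, difference 1.
(4599+220√437)^2 = 42301601 + 2023560√437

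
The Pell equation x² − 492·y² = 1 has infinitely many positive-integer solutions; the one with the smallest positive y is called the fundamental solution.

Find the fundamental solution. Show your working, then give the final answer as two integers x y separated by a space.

29767 1342

d=492: √d = [22; 5,1,1,10,1,1,5,44] (ℓ=8, even), read p_7/q_7
k=0  a_k=22  p_k/q_k = 22/1
k=1  a_k=5  p_k/q_k = 111/5
…
k=3  a_k=1  p_k/q_k = 244/11
k=4  a_k=10  p_k/q_k = 2573/116
…
k=6  a_k=1  p_k/q_k = 5390/243
k=7  a_k=5  p_k/q_k = 29767/1342
fundamental: x₁=29767, y₁=1342  (since 886074289 − 492·1800964 = 1)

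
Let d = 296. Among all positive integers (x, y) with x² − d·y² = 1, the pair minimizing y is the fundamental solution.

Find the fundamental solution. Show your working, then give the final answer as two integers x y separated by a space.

3699 215

d=296: √d = [17; 4,1,7,1,4,34] (ℓ=6, even), read p_5/q_5
k=0  a_k=17  p_k/q_k = 17/1
…
k=2  a_k=1  p_k/q_k = 86/5
k=3  a_k=7  p_k/q_k = 671/39
k=4  a_k=1  p_k/q_k = 757/44
k=5  a_k=4  p_k/q_k = 3699/215
→ (3699, 215).  Check: 3699²=13682601, 296·215²=13682600, difference 1.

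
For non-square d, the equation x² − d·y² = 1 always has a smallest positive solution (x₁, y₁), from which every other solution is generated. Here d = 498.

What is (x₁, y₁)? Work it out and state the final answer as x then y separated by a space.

√498 → a₀=22, period (3,6,22,6,3,44); ℓ=6 even so k=5
i=0: a=22 ⇒ p=22, q=1
i=1: a=3 ⇒ p=67, q=3
i=2: a=6 ⇒ p=424, q=19
…
i=4: a=6 ⇒ p=56794, q=2545
i=5: a=3 ⇒ p=179777, q=8056
(x₁, y₁) = (179777, 8056);  179777² − 498·8056² = 1 ✓

179777 8056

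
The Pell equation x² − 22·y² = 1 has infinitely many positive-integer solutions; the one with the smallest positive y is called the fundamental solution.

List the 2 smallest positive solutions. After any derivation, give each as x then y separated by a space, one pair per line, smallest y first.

d=22: √d = [4; 1,2,4,2,1,8] (ℓ=6, even), read p_5/q_5
k=0  a_k=4  p_k/q_k = 4/1
…
k=2  a_k=2  p_k/q_k = 14/3
k=3  a_k=4  p_k/q_k = 61/13
k=4  a_k=2  p_k/q_k = 136/29
k=5  a_k=1  p_k/q_k = 197/42
(x₁, y₁) = (197, 42);  197² − 22·42² = 1 ✓
k=2:  x_2 = 197·197+22·42·42 = 77617,  y_2 = 197·42+42·197 = 16548

197 42
77617 16548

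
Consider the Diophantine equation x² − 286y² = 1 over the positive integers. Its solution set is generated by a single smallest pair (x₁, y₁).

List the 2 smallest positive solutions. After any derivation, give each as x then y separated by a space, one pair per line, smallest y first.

[16; 1,10,3,3,2,3,3,10,1,32] for √286; ℓ=10 ⇒ convergent index 9
step 0: (16, 1)  from 16·(1,0) + (0,1)
…
step 2: (186, 11)  from 10·(17,1) + (16,1)
…
step 4: (1911, 113)  from 3·(575,34) + (186,11)
…
step 7: (49703, 2939)  from 3·(15102,893) + (4397,260)
step 8: (512132, 30283)  from 10·(49703,2939) + (15102,893)
step 9: (561835, 33222)  from 1·(512132,30283) + (49703,2939)
→ (561835, 33222).  Check: 561835²=315658567225, 286·33222²=315658567224, difference 1.
(561835+33222√286)^2 = 631317134449 + 37330564740√286

561835 33222
631317134449 37330564740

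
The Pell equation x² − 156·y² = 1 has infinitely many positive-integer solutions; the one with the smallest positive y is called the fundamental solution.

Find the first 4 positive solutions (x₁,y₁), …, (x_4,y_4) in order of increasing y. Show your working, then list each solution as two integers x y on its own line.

d=156: √d = [12; 2,24] (ℓ=2, even), read p_1/q_1
k=0  a_k=12  p_k/q_k = 12/1
k=1  a_k=2  p_k/q_k = 25/2
fundamental: x₁=25, y₁=2  (since 625 − 156·4 = 1)
k=2:  x_2 = 25·25+156·2·2 = 1249,  y_2 = 25·2+2·25 = 100
k=3:  x_3 = 25·1249+156·2·100 = 62425,  y_3 = 25·100+2·1249 = 4998
k=4:  x_4 = 25·62425+156·2·4998 = 3120001,  y_4 = 25·4998+2·62425 = 249800

25 2
1249 100
62425 4998
3120001 249800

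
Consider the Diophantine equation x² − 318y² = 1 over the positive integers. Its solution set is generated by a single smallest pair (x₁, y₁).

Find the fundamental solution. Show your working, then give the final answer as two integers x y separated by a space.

d=318: √d = [17; 1,4,1,34] (ℓ=4, even), read p_3/q_3
k=0  a_k=17  p_k/q_k = 17/1
k=1  a_k=1  p_k/q_k = 18/1
k=2  a_k=4  p_k/q_k = 89/5
k=3  a_k=1  p_k/q_k = 107/6
fundamental: x₁=107, y₁=6  (since 11449 − 318·36 = 1)

107 6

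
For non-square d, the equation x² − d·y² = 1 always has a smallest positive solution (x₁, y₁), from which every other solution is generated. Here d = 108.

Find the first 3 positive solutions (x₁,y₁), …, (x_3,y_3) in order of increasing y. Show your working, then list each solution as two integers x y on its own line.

[10; 2,1,1,4,1,1,2,20] for √108; ℓ=8 ⇒ convergent index 7
step 0: (10, 1)  from 10·(1,0) + (0,1)
step 1: (21, 2)  from 2·(10,1) + (1,0)
step 2: (31, 3)  from 1·(21,2) + (10,1)
step 3: (52, 5)  from 1·(31,3) + (21,2)
step 4: (239, 23)  from 4·(52,5) + (31,3)
step 5: (291, 28)  from 1·(239,23) + (52,5)
step 6: (530, 51)  from 1·(291,28) + (239,23)
step 7: (1351, 130)  from 2·(530,51) + (291,28)
(x₁, y₁) = (1351, 130);  1351² − 108·130² = 1 ✓
(x_2, y_2) = (1351·1351 + 108·130·130, 1351·130 + 130·1351) = (3650401, 351260)
(x_3, y_3) = (1351·3650401 + 108·130·351260, 1351·351260 + 130·3650401) = (9863382151, 949104390)

1351 130
3650401 351260
9863382151 949104390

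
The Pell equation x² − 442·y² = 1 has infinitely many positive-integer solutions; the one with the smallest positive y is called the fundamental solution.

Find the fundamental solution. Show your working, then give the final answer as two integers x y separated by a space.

[21; 42] for √442; ℓ=1 ⇒ convergent index 1
step 0: (21, 1)  from 21·(1,0) + (0,1)
step 1: (883, 42)  from 42·(21,1) + (1,0)
fundamental: x₁=883, y₁=42  (since 779689 − 442·1764 = 1)

883 42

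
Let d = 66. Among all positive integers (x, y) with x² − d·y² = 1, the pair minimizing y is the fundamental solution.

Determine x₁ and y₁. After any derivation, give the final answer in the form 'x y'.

√66 = [8; 8,16, …], period ℓ=2 (even) → k=1
a_0=8:  p_0=8·1+0=8,  q_0=8·0+1=1
a_1=8:  p_1=8·8+1=65,  q_1=8·1+0=8
→ (65, 8).  Check: 65²=4225, 66·8²=4224, difference 1.

65 8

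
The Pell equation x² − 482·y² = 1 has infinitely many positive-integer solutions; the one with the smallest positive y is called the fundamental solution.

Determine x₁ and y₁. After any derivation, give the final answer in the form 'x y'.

483 22

√482 = [21; 1,20,1,42, …], period ℓ=4 (even) → k=3
step 0: (21, 1)  from 21·(1,0) + (0,1)
…
step 2: (461, 21)  from 20·(22,1) + (21,1)
step 3: (483, 22)  from 1·(461,21) + (22,1)
→ (483, 22).  Check: 483²=233289, 482·22²=233288, difference 1.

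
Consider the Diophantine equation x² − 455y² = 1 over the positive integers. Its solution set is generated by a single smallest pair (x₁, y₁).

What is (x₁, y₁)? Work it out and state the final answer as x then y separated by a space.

d=455: √d = [21; 3,42] (ℓ=2, even), read p_1/q_1
k=0  a_k=21  p_k/q_k = 21/1
k=1  a_k=3  p_k/q_k = 64/3
→ (64, 3).  Check: 64²=4096, 455·3²=4095, difference 1.

64 3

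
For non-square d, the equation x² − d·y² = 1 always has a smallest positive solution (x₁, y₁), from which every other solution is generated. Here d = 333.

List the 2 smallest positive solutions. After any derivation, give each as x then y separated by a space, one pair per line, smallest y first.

√333 = [18; 4,36, …], period ℓ=2 (even) → k=1
i=0: a=18 ⇒ p=18, q=1
i=1: a=4 ⇒ p=73, q=4
→ (73, 4).  Check: 73²=5329, 333·4²=5328, difference 1.
n=2: (73,4)∘(73,4) = (73·73+333·4·4, 73·4+4·73) = (10657,584)

73 4
10657 584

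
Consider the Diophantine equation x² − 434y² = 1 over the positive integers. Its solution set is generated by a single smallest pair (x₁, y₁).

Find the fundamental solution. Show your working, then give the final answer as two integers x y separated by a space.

125 6

√434 = [20; 1,4,1,40, …], period ℓ=4 (even) → k=3
step 0: (20, 1)  from 20·(1,0) + (0,1)
step 1: (21, 1)  from 1·(20,1) + (1,0)
step 2: (104, 5)  from 4·(21,1) + (20,1)
step 3: (125, 6)  from 1·(104,5) + (21,1)
(x₁, y₁) = (125, 6);  125² − 434·6² = 1 ✓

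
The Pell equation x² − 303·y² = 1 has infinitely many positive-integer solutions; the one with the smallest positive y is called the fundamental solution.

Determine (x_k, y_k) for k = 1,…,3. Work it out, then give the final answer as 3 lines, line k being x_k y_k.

2524 145
12741151 731960
64317327724 3694933935

√303 → a₀=17, period (2,2,5,2,2,34); ℓ=6 even so k=5
i=0: a=17 ⇒ p=17, q=1
…
i=4: a=2 ⇒ p=1027, q=59
i=5: a=2 ⇒ p=2524, q=145
→ (2524, 145).  Check: 2524²=6370576, 303·145²=6370575, difference 1.
k=2:  x_2 = 2524·2524+303·145·145 = 12741151,  y_2 = 2524·145+145·2524 = 731960
k=3:  x_3 = 2524·12741151+303·145·731960 = 64317327724,  y_3 = 2524·731960+145·12741151 = 3694933935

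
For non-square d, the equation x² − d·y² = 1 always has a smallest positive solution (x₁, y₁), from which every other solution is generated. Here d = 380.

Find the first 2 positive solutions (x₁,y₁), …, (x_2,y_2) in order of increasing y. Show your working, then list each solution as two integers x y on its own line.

√380 = [19; 2,38, …], period ℓ=2 (even) → k=1
a_0=19:  p_0=19·1+0=19,  q_0=19·0+1=1
a_1=2:  p_1=2·19+1=39,  q_1=2·1+0=2
→ (39, 2).  Check: 39²=1521, 380·2²=1520, difference 1.
n=2: (39,2)∘(39,2) = (39·39+380·2·2, 39·2+2·39) = (3041,156)

39 2
3041 156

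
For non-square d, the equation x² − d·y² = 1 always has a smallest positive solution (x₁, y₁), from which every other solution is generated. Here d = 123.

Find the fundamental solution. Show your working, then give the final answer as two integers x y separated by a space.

122 11

√123 = [11; 11,22, …], period ℓ=2 (even) → k=1
step 0: (11, 1)  from 11·(1,0) + (0,1)
step 1: (122, 11)  from 11·(11,1) + (1,0)
fundamental: x₁=122, y₁=11  (since 14884 − 123·121 = 1)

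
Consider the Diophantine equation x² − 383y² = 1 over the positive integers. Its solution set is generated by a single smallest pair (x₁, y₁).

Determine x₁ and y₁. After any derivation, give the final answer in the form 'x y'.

18768 959

√383 = [19; 1,1,3,19,3,1,1,38, …], period ℓ=8 (even) → k=7
step 0: (19, 1)  from 19·(1,0) + (0,1)
…
step 2: (39, 2)  from 1·(20,1) + (19,1)
…
step 4: (2642, 135)  from 19·(137,7) + (39,2)
…
step 6: (10705, 547)  from 1·(8063,412) + (2642,135)
step 7: (18768, 959)  from 1·(10705,547) + (8063,412)
→ (18768, 959).  Check: 18768²=352237824, 383·959²=352237823, difference 1.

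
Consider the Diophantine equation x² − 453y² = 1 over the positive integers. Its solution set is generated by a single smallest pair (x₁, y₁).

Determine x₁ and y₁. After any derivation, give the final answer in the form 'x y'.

1653751 77700

d=453: √d = [21; 3,1,1,10,14,10,1,1,3,42] (ℓ=10, even), read p_9/q_9
i=0: a=21 ⇒ p=21, q=1
…
i=2: a=1 ⇒ p=85, q=4
…
i=4: a=10 ⇒ p=1575, q=74
i=5: a=14 ⇒ p=22199, q=1043
i=6: a=10 ⇒ p=223565, q=10504
…
i=8: a=1 ⇒ p=469329, q=22051
i=9: a=3 ⇒ p=1653751, q=77700
fundamental: x₁=1653751, y₁=77700  (since 2734892370001 − 453·6037290000 = 1)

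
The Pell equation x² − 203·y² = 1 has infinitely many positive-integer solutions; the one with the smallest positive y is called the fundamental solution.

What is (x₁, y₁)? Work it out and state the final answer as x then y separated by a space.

d=203: √d = [14; 4,28] (ℓ=2, even), read p_1/q_1
step 0: (14, 1)  from 14·(1,0) + (0,1)
step 1: (57, 4)  from 4·(14,1) + (1,0)
fundamental: x₁=57, y₁=4  (since 3249 − 203·16 = 1)

57 4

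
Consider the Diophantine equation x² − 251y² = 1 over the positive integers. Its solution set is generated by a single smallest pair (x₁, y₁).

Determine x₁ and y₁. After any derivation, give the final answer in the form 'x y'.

3674890 231957

√251 = [15; 1,5,2,1,2,…,5,1,30, …], period ℓ=14 (even) → k=13
k=0  a_k=15  p_k/q_k = 15/1
k=1  a_k=1  p_k/q_k = 16/1
k=2  a_k=5  p_k/q_k = 95/6
k=3  a_k=2  p_k/q_k = 206/13
k=4  a_k=1  p_k/q_k = 301/19
k=5  a_k=2  p_k/q_k = 808/51
…
k=8  a_k=2  p_k/q_k = 61043/3853
k=9  a_k=2  p_k/q_k = 151649/9572
…
k=12  a_k=5  p_k/q_k = 3097857/195535
k=13  a_k=1  p_k/q_k = 3674890/231957
→ (3674890, 231957).  Check: 3674890²=13504816512100, 251·231957²=13504816512099, difference 1.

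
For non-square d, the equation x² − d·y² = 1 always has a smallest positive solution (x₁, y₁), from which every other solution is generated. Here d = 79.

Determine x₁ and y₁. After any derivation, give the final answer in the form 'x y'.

80 9

√79 = [8; 1,7,1,16, …], period ℓ=4 (even) → k=3
a_0=8:  p_0=8·1+0=8,  q_0=8·0+1=1
a_1=1:  p_1=1·8+1=9,  q_1=1·1+0=1
a_2=7:  p_2=7·9+8=71,  q_2=7·1+1=8
a_3=1:  p_3=1·71+9=80,  q_3=1·8+1=9
(x₁, y₁) = (80, 9);  80² − 79·9² = 1 ✓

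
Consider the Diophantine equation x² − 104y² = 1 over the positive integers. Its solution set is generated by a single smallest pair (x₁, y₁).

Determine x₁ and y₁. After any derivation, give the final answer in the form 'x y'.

51 5

√104 = [10; 5,20, …], period ℓ=2 (even) → k=1
a_0=10:  p_0=10·1+0=10,  q_0=10·0+1=1
a_1=5:  p_1=5·10+1=51,  q_1=5·1+0=5
fundamental: x₁=51, y₁=5  (since 2601 − 104·25 = 1)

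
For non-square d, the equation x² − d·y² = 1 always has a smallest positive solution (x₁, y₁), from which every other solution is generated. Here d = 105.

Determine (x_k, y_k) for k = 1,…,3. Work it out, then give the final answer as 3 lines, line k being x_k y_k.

41 4
3361 328
275561 26892

√105 → a₀=10, period (4,20); ℓ=2 even so k=1
i=0: a=10 ⇒ p=10, q=1
i=1: a=4 ⇒ p=41, q=4
(x₁, y₁) = (41, 4);  41² − 105·4² = 1 ✓
(41+4√105)^2 = 3361 + 328√105
(41+4√105)^3 = 275561 + 26892√105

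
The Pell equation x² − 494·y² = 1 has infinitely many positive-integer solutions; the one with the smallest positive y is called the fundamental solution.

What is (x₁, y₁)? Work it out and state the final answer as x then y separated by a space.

73035 3286

[22; 4,2,2,1,2,1,2,2,4,44] for √494; ℓ=10 ⇒ convergent index 9
step 0: (22, 1)  from 22·(1,0) + (0,1)
…
step 3: (489, 22)  from 2·(200,9) + (89,4)
step 4: (689, 31)  from 1·(489,22) + (200,9)
…
step 6: (2556, 115)  from 1·(1867,84) + (689,31)
step 7: (6979, 314)  from 2·(2556,115) + (1867,84)
step 8: (16514, 743)  from 2·(6979,314) + (2556,115)
step 9: (73035, 3286)  from 4·(16514,743) + (6979,314)
(x₁, y₁) = (73035, 3286);  73035² − 494·3286² = 1 ✓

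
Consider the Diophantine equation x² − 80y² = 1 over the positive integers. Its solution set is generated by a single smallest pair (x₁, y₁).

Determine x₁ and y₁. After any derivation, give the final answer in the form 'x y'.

9 1

√80 = [8; 1,16, …], period ℓ=2 (even) → k=1
k=0  a_k=8  p_k/q_k = 8/1
k=1  a_k=1  p_k/q_k = 9/1
(x₁, y₁) = (9, 1);  9² − 80·1² = 1 ✓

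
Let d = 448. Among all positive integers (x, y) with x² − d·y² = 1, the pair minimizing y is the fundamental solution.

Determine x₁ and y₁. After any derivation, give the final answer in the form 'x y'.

127 6

√448 → a₀=21, period (6,42); ℓ=2 even so k=1
i=0: a=21 ⇒ p=21, q=1
i=1: a=6 ⇒ p=127, q=6
(x₁, y₁) = (127, 6);  127² − 448·6² = 1 ✓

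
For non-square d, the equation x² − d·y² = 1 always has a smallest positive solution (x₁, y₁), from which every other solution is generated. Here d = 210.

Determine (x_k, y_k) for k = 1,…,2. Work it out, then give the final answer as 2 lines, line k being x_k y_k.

29 2
1681 116

[14; 2,28] for √210; ℓ=2 ⇒ convergent index 1
i=0: a=14 ⇒ p=14, q=1
i=1: a=2 ⇒ p=29, q=2
fundamental: x₁=29, y₁=2  (since 841 − 210·4 = 1)
(29+2√210)^2 = 1681 + 116√210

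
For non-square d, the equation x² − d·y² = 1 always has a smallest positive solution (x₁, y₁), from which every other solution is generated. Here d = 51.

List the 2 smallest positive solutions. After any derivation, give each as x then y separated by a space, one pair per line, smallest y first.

√51 = [7; 7,14, …], period ℓ=2 (even) → k=1
i=0: a=7 ⇒ p=7, q=1
i=1: a=7 ⇒ p=50, q=7
→ (50, 7).  Check: 50²=2500, 51·7²=2499, difference 1.
(50+7√51)^2 = 4999 + 700√51

50 7
4999 700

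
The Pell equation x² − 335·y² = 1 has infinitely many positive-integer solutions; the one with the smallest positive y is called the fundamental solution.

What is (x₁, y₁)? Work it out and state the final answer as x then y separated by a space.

604 33

[18; 3,3,3,36] for √335; ℓ=4 ⇒ convergent index 3
a_0=18:  p_0=18·1+0=18,  q_0=18·0+1=1
…
a_2=3:  p_2=3·55+18=183,  q_2=3·3+1=10
a_3=3:  p_3=3·183+55=604,  q_3=3·10+3=33
fundamental: x₁=604, y₁=33  (since 364816 − 335·1089 = 1)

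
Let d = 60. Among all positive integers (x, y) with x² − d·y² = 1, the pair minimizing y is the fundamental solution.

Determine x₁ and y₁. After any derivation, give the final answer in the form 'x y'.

31 4

[7; 1,2,1,14] for √60; ℓ=4 ⇒ convergent index 3
i=0: a=7 ⇒ p=7, q=1
…
i=2: a=2 ⇒ p=23, q=3
i=3: a=1 ⇒ p=31, q=4
(x₁, y₁) = (31, 4);  31² − 60·4² = 1 ✓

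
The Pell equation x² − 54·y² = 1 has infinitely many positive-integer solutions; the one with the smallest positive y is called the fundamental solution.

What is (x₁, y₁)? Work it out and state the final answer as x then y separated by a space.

d=54: √d = [7; 2,1,6,1,2,14] (ℓ=6, even), read p_5/q_5
step 0: (7, 1)  from 7·(1,0) + (0,1)
step 1: (15, 2)  from 2·(7,1) + (1,0)
step 2: (22, 3)  from 1·(15,2) + (7,1)
step 3: (147, 20)  from 6·(22,3) + (15,2)
step 4: (169, 23)  from 1·(147,20) + (22,3)
step 5: (485, 66)  from 2·(169,23) + (147,20)
(x₁, y₁) = (485, 66);  485² − 54·66² = 1 ✓

485 66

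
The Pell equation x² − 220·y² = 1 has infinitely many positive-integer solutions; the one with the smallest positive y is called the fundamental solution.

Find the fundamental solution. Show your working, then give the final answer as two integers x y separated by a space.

√220 = [14; 1,4,1,28, …], period ℓ=4 (even) → k=3
step 0: (14, 1)  from 14·(1,0) + (0,1)
step 1: (15, 1)  from 1·(14,1) + (1,0)
step 2: (74, 5)  from 4·(15,1) + (14,1)
step 3: (89, 6)  from 1·(74,5) + (15,1)
→ (89, 6).  Check: 89²=7921, 220·6²=7920, difference 1.

89 6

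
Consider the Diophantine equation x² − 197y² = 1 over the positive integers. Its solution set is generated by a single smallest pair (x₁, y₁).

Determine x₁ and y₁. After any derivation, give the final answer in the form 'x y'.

393 28

√197 = [14; 28, …], period ℓ=1 (odd) → k=1
a_0=14:  p_0=14·1+0=14,  q_0=14·0+1=1
a_1=28:  p_1=28·14+1=393,  q_1=28·1+0=28
→ (393, 28).  Check: 393²=154449, 197·28²=154448, difference 1.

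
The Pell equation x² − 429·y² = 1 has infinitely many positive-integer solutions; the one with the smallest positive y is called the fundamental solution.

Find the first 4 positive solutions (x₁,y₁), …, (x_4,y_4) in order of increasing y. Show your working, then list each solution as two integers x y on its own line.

1524095 73584
4645731138049 224298012960
14161071197688057215 683702960124468816
43165635614076113391052801 2084056526021580302230080

√429 → a₀=20, period (1,2,2,9,1,12,1,9,2,2,1,40); ℓ=12 even so k=11
a_0=20:  p_0=20·1+0=20,  q_0=20·0+1=1
a_1=1:  p_1=1·20+1=21,  q_1=1·1+0=1
…
a_3=2:  p_3=2·62+21=145,  q_3=2·3+1=7
a_4=9:  p_4=9·145+62=1367,  q_4=9·7+3=66
…
a_8=9:  p_8=9·21023+19511=208718,  q_8=9·1015+942=10077
…
a_10=2:  p_10=2·438459+208718=1085636,  q_10=2·21169+10077=52415
a_11=1:  p_11=1·1085636+438459=1524095,  q_11=1·52415+21169=73584
(x₁, y₁) = (1524095, 73584);  1524095² − 429·73584² = 1 ✓
(1524095+73584√429)^2 = 4645731138049 + 224298012960√429
(1524095+73584√429)^3 = 14161071197688057215 + 683702960124468816√429
(1524095+73584√429)^4 = 43165635614076113391052801 + 2084056526021580302230080√429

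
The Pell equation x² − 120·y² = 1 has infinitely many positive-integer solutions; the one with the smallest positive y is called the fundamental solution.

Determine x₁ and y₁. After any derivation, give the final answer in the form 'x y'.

11 1

d=120: √d = [10; 1,20] (ℓ=2, even), read p_1/q_1
a_0=10:  p_0=10·1+0=10,  q_0=10·0+1=1
a_1=1:  p_1=1·10+1=11,  q_1=1·1+0=1
(x₁, y₁) = (11, 1);  11² − 120·1² = 1 ✓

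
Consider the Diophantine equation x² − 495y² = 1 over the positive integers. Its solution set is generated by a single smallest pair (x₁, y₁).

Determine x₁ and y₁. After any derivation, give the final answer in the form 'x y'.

d=495: √d = [22; 4,44] (ℓ=2, even), read p_1/q_1
k=0  a_k=22  p_k/q_k = 22/1
k=1  a_k=4  p_k/q_k = 89/4
fundamental: x₁=89, y₁=4  (since 7921 − 495·16 = 1)

89 4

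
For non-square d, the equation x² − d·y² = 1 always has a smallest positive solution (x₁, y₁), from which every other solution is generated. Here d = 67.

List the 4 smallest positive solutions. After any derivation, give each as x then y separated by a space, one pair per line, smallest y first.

48842 5967
4771081927 582880428
466058366908226 56938091722785
45526445508292066657 5561940551265649512

d=67: √d = [8; 5,2,1,1,7,1,1,2,5,16] (ℓ=10, even), read p_9/q_9
i=0: a=8 ⇒ p=8, q=1
i=1: a=5 ⇒ p=41, q=5
i=2: a=2 ⇒ p=90, q=11
i=3: a=1 ⇒ p=131, q=16
i=4: a=1 ⇒ p=221, q=27
…
i=6: a=1 ⇒ p=1899, q=232
…
i=8: a=2 ⇒ p=9053, q=1106
i=9: a=5 ⇒ p=48842, q=5967
→ (48842, 5967).  Check: 48842²=2385540964, 67·5967²=2385540963, difference 1.
k=2:  x_2 = 48842·48842+67·5967·5967 = 4771081927,  y_2 = 48842·5967+5967·48842 = 582880428
k=3:  x_3 = 48842·4771081927+67·5967·582880428 = 466058366908226,  y_3 = 48842·582880428+5967·4771081927 = 56938091722785
k=4:  x_4 = 48842·466058366908226+67·5967·56938091722785 = 45526445508292066657,  y_4 = 48842·56938091722785+5967·466058366908226 = 5561940551265649512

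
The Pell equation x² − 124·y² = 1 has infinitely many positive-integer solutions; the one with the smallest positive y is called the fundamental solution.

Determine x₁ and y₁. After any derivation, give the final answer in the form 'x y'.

√124 → a₀=11, period (7,2,1,1,1,…,2,7,22); ℓ=16 even so k=15
i=0: a=11 ⇒ p=11, q=1
…
i=2: a=2 ⇒ p=167, q=15
i=3: a=1 ⇒ p=245, q=22
…
i=5: a=1 ⇒ p=657, q=59
…
i=7: a=1 ⇒ p=3040, q=273
i=8: a=4 ⇒ p=14543, q=1306
i=9: a=1 ⇒ p=17583, q=1579
…
i=11: a=1 ⇒ p=84875, q=7622
…
i=13: a=1 ⇒ p=237042, q=21287
i=14: a=2 ⇒ p=626251, q=56239
i=15: a=7 ⇒ p=4620799, q=414960
(x₁, y₁) = (4620799, 414960);  4620799² − 124·414960² = 1 ✓

4620799 414960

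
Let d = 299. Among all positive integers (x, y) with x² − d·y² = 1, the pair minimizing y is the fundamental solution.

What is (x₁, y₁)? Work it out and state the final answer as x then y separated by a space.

415 24

√299 = [17; 3,2,3,34, …], period ℓ=4 (even) → k=3
k=0  a_k=17  p_k/q_k = 17/1
…
k=2  a_k=2  p_k/q_k = 121/7
k=3  a_k=3  p_k/q_k = 415/24
→ (415, 24).  Check: 415²=172225, 299·24²=172224, difference 1.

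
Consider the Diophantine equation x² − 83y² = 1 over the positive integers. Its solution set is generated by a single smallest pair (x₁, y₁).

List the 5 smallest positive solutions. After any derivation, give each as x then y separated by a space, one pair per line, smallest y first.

82 9
13447 1476
2205226 242055
361643617 39695544
59307347962 6509827161

d=83: √d = [9; 9,18] (ℓ=2, even), read p_1/q_1
k=0  a_k=9  p_k/q_k = 9/1
k=1  a_k=9  p_k/q_k = 82/9
(x₁, y₁) = (82, 9);  82² − 83·9² = 1 ✓
(82+9√83)^2 = 13447 + 1476√83
(82+9√83)^3 = 2205226 + 242055√83
(82+9√83)^4 = 361643617 + 39695544√83
(82+9√83)^5 = 59307347962 + 6509827161√83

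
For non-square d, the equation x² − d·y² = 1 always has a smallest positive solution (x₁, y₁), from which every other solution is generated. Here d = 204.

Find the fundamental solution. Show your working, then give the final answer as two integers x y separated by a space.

4999 350

d=204: √d = [14; 3,1,1,6,1,1,3,28] (ℓ=8, even), read p_7/q_7
i=0: a=14 ⇒ p=14, q=1
i=1: a=3 ⇒ p=43, q=3
…
i=3: a=1 ⇒ p=100, q=7
i=4: a=6 ⇒ p=657, q=46
…
i=6: a=1 ⇒ p=1414, q=99
i=7: a=3 ⇒ p=4999, q=350
fundamental: x₁=4999, y₁=350  (since 24990001 − 204·122500 = 1)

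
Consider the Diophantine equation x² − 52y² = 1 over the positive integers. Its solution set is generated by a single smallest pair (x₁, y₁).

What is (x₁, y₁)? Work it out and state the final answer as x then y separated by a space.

649 90

[7; 4,1,2,1,4,14] for √52; ℓ=6 ⇒ convergent index 5
i=0: a=7 ⇒ p=7, q=1
i=1: a=4 ⇒ p=29, q=4
i=2: a=1 ⇒ p=36, q=5
i=3: a=2 ⇒ p=101, q=14
i=4: a=1 ⇒ p=137, q=19
i=5: a=4 ⇒ p=649, q=90
→ (649, 90).  Check: 649²=421201, 52·90²=421200, difference 1.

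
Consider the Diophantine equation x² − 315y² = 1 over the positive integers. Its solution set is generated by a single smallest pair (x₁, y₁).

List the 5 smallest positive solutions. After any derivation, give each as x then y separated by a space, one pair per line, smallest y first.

√315 → a₀=17, period (1,2,1,34); ℓ=4 even so k=3
k=0  a_k=17  p_k/q_k = 17/1
k=1  a_k=1  p_k/q_k = 18/1
k=2  a_k=2  p_k/q_k = 53/3
k=3  a_k=1  p_k/q_k = 71/4
(x₁, y₁) = (71, 4);  71² − 315·4² = 1 ✓
(x_2, y_2) = (71·71 + 315·4·4, 71·4 + 4·71) = (10081, 568)
(x_3, y_3) = (71·10081 + 315·4·568, 71·568 + 4·10081) = (1431431, 80652)
(x_4, y_4) = (71·1431431 + 315·4·80652, 71·80652 + 4·1431431) = (203253121, 11452016)
(x_5, y_5) = (71·203253121 + 315·4·11452016, 71·11452016 + 4·203253121) = (28860511751, 1626105620)

71 4
10081 568
1431431 80652
203253121 11452016
28860511751 1626105620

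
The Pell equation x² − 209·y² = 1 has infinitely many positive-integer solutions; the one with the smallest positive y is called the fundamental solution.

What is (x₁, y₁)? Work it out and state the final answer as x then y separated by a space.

46551 3220

d=209: √d = [14; 2,5,3,2,3,5,2,28] (ℓ=8, even), read p_7/q_7
k=0  a_k=14  p_k/q_k = 14/1
…
k=2  a_k=5  p_k/q_k = 159/11
…
k=6  a_k=5  p_k/q_k = 21266/1471
k=7  a_k=2  p_k/q_k = 46551/3220
(x₁, y₁) = (46551, 3220);  46551² − 209·3220² = 1 ✓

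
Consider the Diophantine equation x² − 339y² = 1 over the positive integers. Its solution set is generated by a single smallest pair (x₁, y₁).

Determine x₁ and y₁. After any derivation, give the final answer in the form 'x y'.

d=339: √d = [18; 2,2,2,1,17,1,2,2,2,36] (ℓ=10, even), read p_9/q_9
i=0: a=18 ⇒ p=18, q=1
i=1: a=2 ⇒ p=37, q=2
i=2: a=2 ⇒ p=92, q=5
i=3: a=2 ⇒ p=221, q=12
…
i=5: a=17 ⇒ p=5542, q=301
i=6: a=1 ⇒ p=5855, q=318
i=7: a=2 ⇒ p=17252, q=937
i=8: a=2 ⇒ p=40359, q=2192
i=9: a=2 ⇒ p=97970, q=5321
(x₁, y₁) = (97970, 5321);  97970² − 339·5321² = 1 ✓

97970 5321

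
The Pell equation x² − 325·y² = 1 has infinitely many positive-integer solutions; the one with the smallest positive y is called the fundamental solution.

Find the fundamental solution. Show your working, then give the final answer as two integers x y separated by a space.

649 36

√325 = [18; 36, …], period ℓ=1 (odd) → k=1
a_0=18:  p_0=18·1+0=18,  q_0=18·0+1=1
a_1=36:  p_1=36·18+1=649,  q_1=36·1+0=36
fundamental: x₁=649, y₁=36  (since 421201 − 325·1296 = 1)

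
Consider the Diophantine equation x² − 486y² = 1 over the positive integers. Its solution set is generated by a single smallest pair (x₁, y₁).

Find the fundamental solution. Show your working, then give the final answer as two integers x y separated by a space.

√486 = [22; 22,44, …], period ℓ=2 (even) → k=1
k=0  a_k=22  p_k/q_k = 22/1
k=1  a_k=22  p_k/q_k = 485/22
(x₁, y₁) = (485, 22);  485² − 486·22² = 1 ✓

485 22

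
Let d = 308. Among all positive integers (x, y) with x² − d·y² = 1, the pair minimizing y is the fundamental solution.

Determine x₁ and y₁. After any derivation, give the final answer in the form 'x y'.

√308 → a₀=17, period (1,1,4,1,1,34); ℓ=6 even so k=5
k=0  a_k=17  p_k/q_k = 17/1
…
k=2  a_k=1  p_k/q_k = 35/2
…
k=4  a_k=1  p_k/q_k = 193/11
k=5  a_k=1  p_k/q_k = 351/20
(x₁, y₁) = (351, 20);  351² − 308·20² = 1 ✓

351 20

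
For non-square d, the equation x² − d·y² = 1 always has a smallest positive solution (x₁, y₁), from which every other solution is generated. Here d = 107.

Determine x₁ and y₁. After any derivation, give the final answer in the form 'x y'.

√107 = [10; 2,1,9,1,2,20, …], period ℓ=6 (even) → k=5
k=0  a_k=10  p_k/q_k = 10/1
k=1  a_k=2  p_k/q_k = 21/2
k=2  a_k=1  p_k/q_k = 31/3
…
k=4  a_k=1  p_k/q_k = 331/32
k=5  a_k=2  p_k/q_k = 962/93
→ (962, 93).  Check: 962²=925444, 107·93²=925443, difference 1.

962 93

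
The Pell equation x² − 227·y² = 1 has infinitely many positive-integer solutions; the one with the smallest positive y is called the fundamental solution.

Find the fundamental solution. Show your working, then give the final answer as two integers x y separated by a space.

226 15

√227 → a₀=15, period (15,30); ℓ=2 even so k=1
i=0: a=15 ⇒ p=15, q=1
i=1: a=15 ⇒ p=226, q=15
→ (226, 15).  Check: 226²=51076, 227·15²=51075, difference 1.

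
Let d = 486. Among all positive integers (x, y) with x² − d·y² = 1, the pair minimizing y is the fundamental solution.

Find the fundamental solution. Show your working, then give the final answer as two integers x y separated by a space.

√486 = [22; 22,44, …], period ℓ=2 (even) → k=1
k=0  a_k=22  p_k/q_k = 22/1
k=1  a_k=22  p_k/q_k = 485/22
→ (485, 22).  Check: 485²=235225, 486·22²=235224, difference 1.

485 22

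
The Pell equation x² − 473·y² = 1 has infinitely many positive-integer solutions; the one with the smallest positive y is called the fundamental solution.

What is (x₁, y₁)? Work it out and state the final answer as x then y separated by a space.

87 4

√473 = [21; 1,2,1,42, …], period ℓ=4 (even) → k=3
a_0=21:  p_0=21·1+0=21,  q_0=21·0+1=1
a_1=1:  p_1=1·21+1=22,  q_1=1·1+0=1
a_2=2:  p_2=2·22+21=65,  q_2=2·1+1=3
a_3=1:  p_3=1·65+22=87,  q_3=1·3+1=4
(x₁, y₁) = (87, 4);  87² − 473·4² = 1 ✓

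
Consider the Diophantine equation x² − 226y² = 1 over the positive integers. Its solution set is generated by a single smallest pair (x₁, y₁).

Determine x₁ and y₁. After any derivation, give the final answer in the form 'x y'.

451 30

d=226: √d = [15; 30] (ℓ=1, odd), read p_1/q_1
k=0  a_k=15  p_k/q_k = 15/1
k=1  a_k=30  p_k/q_k = 451/30
→ (451, 30).  Check: 451²=203401, 226·30²=203400, difference 1.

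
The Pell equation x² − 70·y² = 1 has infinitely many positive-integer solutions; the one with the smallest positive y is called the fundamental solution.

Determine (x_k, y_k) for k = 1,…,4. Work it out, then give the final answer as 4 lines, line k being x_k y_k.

251 30
126001 15060
63252251 7560090
31752504001 3795150120

√70 = [8; 2,1,2,1,2,16, …], period ℓ=6 (even) → k=5
i=0: a=8 ⇒ p=8, q=1
i=1: a=2 ⇒ p=17, q=2
i=2: a=1 ⇒ p=25, q=3
…
i=4: a=1 ⇒ p=92, q=11
i=5: a=2 ⇒ p=251, q=30
(x₁, y₁) = (251, 30);  251² − 70·30² = 1 ✓
k=2:  x_2 = 251·251+70·30·30 = 126001,  y_2 = 251·30+30·251 = 15060
k=3:  x_3 = 251·126001+70·30·15060 = 63252251,  y_3 = 251·15060+30·126001 = 7560090
k=4:  x_4 = 251·63252251+70·30·7560090 = 31752504001,  y_4 = 251·7560090+30·63252251 = 3795150120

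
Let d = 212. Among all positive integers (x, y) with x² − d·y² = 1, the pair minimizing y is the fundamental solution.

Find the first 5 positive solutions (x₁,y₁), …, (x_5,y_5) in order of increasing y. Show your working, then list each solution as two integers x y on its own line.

√212 = [14; 1,1,3,1,1,…,1,1,28, …], period ℓ=14 (even) → k=13
a_0=14:  p_0=14·1+0=14,  q_0=14·0+1=1
…
a_2=1:  p_2=1·15+14=29,  q_2=1·1+1=2
a_3=3:  p_3=3·29+15=102,  q_3=3·2+1=7
a_4=1:  p_4=1·102+29=131,  q_4=1·7+2=9
a_5=1:  p_5=1·131+102=233,  q_5=1·9+7=16
…
a_7=6:  p_7=6·364+233=2417,  q_7=6·25+16=166
…
a_9=1:  p_9=1·2781+2417=5198,  q_9=1·191+166=357
a_10=1:  p_10=1·5198+2781=7979,  q_10=1·357+191=548
a_11=3:  p_11=3·7979+5198=29135,  q_11=3·548+357=2001
a_12=1:  p_12=1·29135+7979=37114,  q_12=1·2001+548=2549
a_13=1:  p_13=1·37114+29135=66249,  q_13=1·2549+2001=4550
fundamental: x₁=66249, y₁=4550  (since 4388930001 − 212·20702500 = 1)
(x_2, y_2) = (66249·66249 + 212·4550·4550, 66249·4550 + 4550·66249) = (8777860001, 602865900)
(x_3, y_3) = (66249·8777860001 + 212·4550·602865900, 66249·602865900 + 4550·8777860001) = (1163048894346249, 79878526013650)
(x_4, y_4) = (66249·1163048894346249 + 212·4550·79878526013650, 66249·79878526013650 + 4550·1163048894346249) = (154101652394311440001, 10583744939153731800)
(x_5, y_5) = (66249·154101652394311440001 + 212·4550·10583744939153731800, 66249·10583744939153731800 + 4550·154101652394311440001) = (20418160737778428282906249, 1402325036868112630022750)

66249 4550
8777860001 602865900
1163048894346249 79878526013650
154101652394311440001 10583744939153731800
20418160737778428282906249 1402325036868112630022750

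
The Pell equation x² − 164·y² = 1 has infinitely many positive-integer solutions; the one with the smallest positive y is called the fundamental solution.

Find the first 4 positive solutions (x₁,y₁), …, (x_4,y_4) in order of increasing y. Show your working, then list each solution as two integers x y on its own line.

2049 160
8396801 655680
34410088449 2686976480
141012534067201 11011228959360

√164 → a₀=12, period (1,4,6,4,1,24); ℓ=6 even so k=5
a_0=12:  p_0=12·1+0=12,  q_0=12·0+1=1
a_1=1:  p_1=1·12+1=13,  q_1=1·1+0=1
a_2=4:  p_2=4·13+12=64,  q_2=4·1+1=5
a_3=6:  p_3=6·64+13=397,  q_3=6·5+1=31
a_4=4:  p_4=4·397+64=1652,  q_4=4·31+5=129
a_5=1:  p_5=1·1652+397=2049,  q_5=1·129+31=160
→ (2049, 160).  Check: 2049²=4198401, 164·160²=4198400, difference 1.
n=2: (2049,160)∘(2049,160) = (2049·2049+164·160·160, 2049·160+160·2049) = (8396801,655680)
n=3: (8396801,655680)∘(2049,160) = (2049·8396801+164·160·655680, 2049·655680+160·8396801) = (34410088449,2686976480)
n=4: (34410088449,2686976480)∘(2049,160) = (2049·34410088449+164·160·2686976480, 2049·2686976480+160·34410088449) = (141012534067201,11011228959360)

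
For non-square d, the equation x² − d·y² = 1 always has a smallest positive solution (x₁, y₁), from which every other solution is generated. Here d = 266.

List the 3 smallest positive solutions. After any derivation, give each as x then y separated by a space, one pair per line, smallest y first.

√266 = [16; 3,4,3,32, …], period ℓ=4 (even) → k=3
k=0  a_k=16  p_k/q_k = 16/1
k=1  a_k=3  p_k/q_k = 49/3
k=2  a_k=4  p_k/q_k = 212/13
k=3  a_k=3  p_k/q_k = 685/42
(x₁, y₁) = (685, 42);  685² − 266·42² = 1 ✓
n=2: (685,42)∘(685,42) = (685·685+266·42·42, 685·42+42·685) = (938449,57540)
n=3: (938449,57540)∘(685,42) = (685·938449+266·42·57540, 685·57540+42·938449) = (1285674445,78829758)

685 42
938449 57540
1285674445 78829758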